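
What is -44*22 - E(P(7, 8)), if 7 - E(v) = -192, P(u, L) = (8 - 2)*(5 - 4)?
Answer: -1167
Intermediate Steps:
P(u, L) = 6 (P(u, L) = 6*1 = 6)
E(v) = 199 (E(v) = 7 - 1*(-192) = 7 + 192 = 199)
-44*22 - E(P(7, 8)) = -44*22 - 1*199 = -968 - 199 = -1167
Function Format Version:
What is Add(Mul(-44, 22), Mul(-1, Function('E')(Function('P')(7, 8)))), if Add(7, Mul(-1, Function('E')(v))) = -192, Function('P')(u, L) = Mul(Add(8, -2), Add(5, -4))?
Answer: -1167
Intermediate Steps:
Function('P')(u, L) = 6 (Function('P')(u, L) = Mul(6, 1) = 6)
Function('E')(v) = 199 (Function('E')(v) = Add(7, Mul(-1, -192)) = Add(7, 192) = 199)
Add(Mul(-44, 22), Mul(-1, Function('E')(Function('P')(7, 8)))) = Add(Mul(-44, 22), Mul(-1, 199)) = Add(-968, -199) = -1167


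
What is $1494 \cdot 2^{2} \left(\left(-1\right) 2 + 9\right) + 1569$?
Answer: $43401$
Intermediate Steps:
$1494 \cdot 2^{2} \left(\left(-1\right) 2 + 9\right) + 1569 = 1494 \cdot 4 \left(-2 + 9\right) + 1569 = 1494 \cdot 4 \cdot 7 + 1569 = 1494 \cdot 28 + 1569 = 41832 + 1569 = 43401$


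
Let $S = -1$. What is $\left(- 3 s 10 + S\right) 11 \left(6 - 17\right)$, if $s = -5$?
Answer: $-18029$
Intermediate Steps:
$\left(- 3 s 10 + S\right) 11 \left(6 - 17\right) = \left(\left(-3\right) \left(-5\right) 10 - 1\right) 11 \left(6 - 17\right) = \left(15 \cdot 10 - 1\right) 11 \left(-11\right) = \left(150 - 1\right) \left(-121\right) = 149 \left(-121\right) = -18029$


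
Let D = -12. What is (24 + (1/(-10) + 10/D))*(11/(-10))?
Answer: -1903/75 ≈ -25.373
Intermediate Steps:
(24 + (1/(-10) + 10/D))*(11/(-10)) = (24 + (1/(-10) + 10/(-12)))*(11/(-10)) = (24 + (1*(-⅒) + 10*(-1/12)))*(11*(-⅒)) = (24 + (-⅒ - ⅚))*(-11/10) = (24 - 14/15)*(-11/10) = (346/15)*(-11/10) = -1903/75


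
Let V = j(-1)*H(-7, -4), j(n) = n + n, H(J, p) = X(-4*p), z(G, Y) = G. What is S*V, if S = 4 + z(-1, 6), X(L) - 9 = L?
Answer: -150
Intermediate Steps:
X(L) = 9 + L
H(J, p) = 9 - 4*p
j(n) = 2*n
S = 3 (S = 4 - 1 = 3)
V = -50 (V = (2*(-1))*(9 - 4*(-4)) = -2*(9 + 16) = -2*25 = -50)
S*V = 3*(-50) = -150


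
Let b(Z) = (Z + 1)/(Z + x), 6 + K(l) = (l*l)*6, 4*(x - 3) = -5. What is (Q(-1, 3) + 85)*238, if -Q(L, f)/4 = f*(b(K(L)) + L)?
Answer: 21454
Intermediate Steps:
x = 7/4 (x = 3 + (¼)*(-5) = 3 - 5/4 = 7/4 ≈ 1.7500)
K(l) = -6 + 6*l² (K(l) = -6 + (l*l)*6 = -6 + l²*6 = -6 + 6*l²)
b(Z) = (1 + Z)/(7/4 + Z) (b(Z) = (Z + 1)/(Z + 7/4) = (1 + Z)/(7/4 + Z))
Q(L, f) = -4*f*(L + 4*(-5 + 6*L²)/(-17 + 24*L²)) (Q(L, f) = -4*f*(4*(1 + (-6 + 6*L²))/(7 + 4*(-6 + 6*L²)) + L) = -4*f*(4*(-5 + 6*L²)/(7 + (-24 + 24*L²)) + L) = -4*f*(4*(-5 + 6*L²)/(-17 + 24*L²) + L) = -4*f*(L + 4*(-5 + 6*L²)/(-17 + 24*L²)))
(Q(-1, 3) + 85)*238 = (4*3*(20 - 24*(-1)² - 24*(-1)³ + 17*(-1))/(-17 + 24*(-1)²) + 85)*238 = (4*3*(20 - 24*1 - 24*(-1) - 17)/(-17 + 24*1) + 85)*238 = (4*3*(20 - 24 + 24 - 17)/(-17 + 24) + 85)*238 = (4*3*3/7 + 85)*238 = (4*3*(⅐)*3 + 85)*238 = (36/7 + 85)*238 = (631/7)*238 = 21454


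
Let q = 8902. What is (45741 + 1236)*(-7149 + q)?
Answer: 82350681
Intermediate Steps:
(45741 + 1236)*(-7149 + q) = (45741 + 1236)*(-7149 + 8902) = 46977*1753 = 82350681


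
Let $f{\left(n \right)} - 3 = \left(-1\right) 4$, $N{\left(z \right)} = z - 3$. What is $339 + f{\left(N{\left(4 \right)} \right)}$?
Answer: $338$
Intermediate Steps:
$N{\left(z \right)} = -3 + z$ ($N{\left(z \right)} = z - 3 = -3 + z$)
$f{\left(n \right)} = -1$ ($f{\left(n \right)} = 3 - 4 = -1$)
$339 + f{\left(N{\left(4 \right)} \right)} = 339 - 1 = 338$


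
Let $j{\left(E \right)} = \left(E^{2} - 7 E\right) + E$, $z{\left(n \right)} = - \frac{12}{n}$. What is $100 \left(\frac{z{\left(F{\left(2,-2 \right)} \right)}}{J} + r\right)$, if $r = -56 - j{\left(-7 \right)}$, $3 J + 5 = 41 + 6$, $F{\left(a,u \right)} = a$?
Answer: $- \frac{103200}{7} \approx -14743.0$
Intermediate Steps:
$j{\left(E \right)} = E^{2} - 6 E$
$J = 14$ ($J = - \frac{5}{3} + \frac{41 + 6}{3} = - \frac{5}{3} + \frac{1}{3} \cdot 47 = - \frac{5}{3} + \frac{47}{3} = 14$)
$r = -147$ ($r = -56 - - 7 \left(-6 - 7\right) = -56 - \left(-7\right) \left(-13\right) = -56 - 91 = -147$)
$100 \left(\frac{z{\left(F{\left(2,-2 \right)} \right)}}{J} + r\right) = 100 \left(\frac{\left(-12\right) \frac{1}{2}}{14} - 147\right) = 100 \left(\left(-12\right) \frac{1}{2} \cdot \frac{1}{14} - 147\right) = 100 \left(\left(-6\right) \frac{1}{14} - 147\right) = 100 \left(- \frac{3}{7} - 147\right) = 100 \left(- \frac{1032}{7}\right) = - \frac{103200}{7}$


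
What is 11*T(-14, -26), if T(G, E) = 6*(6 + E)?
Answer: -1320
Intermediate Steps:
T(G, E) = 36 + 6*E
11*T(-14, -26) = 11*(36 + 6*(-26)) = 11*(36 - 156) = 11*(-120) = -1320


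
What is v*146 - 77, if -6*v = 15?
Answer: -442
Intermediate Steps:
v = -5/2 (v = -⅙*15 = -5/2 ≈ -2.5000)
v*146 - 77 = -5/2*146 - 77 = -365 - 77 = -442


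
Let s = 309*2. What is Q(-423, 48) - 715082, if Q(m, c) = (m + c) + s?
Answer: -714839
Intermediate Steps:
s = 618
Q(m, c) = 618 + c + m (Q(m, c) = (m + c) + 618 = (c + m) + 618 = 618 + c + m)
Q(-423, 48) - 715082 = (618 + 48 - 423) - 715082 = 243 - 715082 = -714839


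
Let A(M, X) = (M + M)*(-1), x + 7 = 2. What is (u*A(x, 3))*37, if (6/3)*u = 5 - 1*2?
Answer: 555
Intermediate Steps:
x = -5 (x = -7 + 2 = -5)
u = 3/2 (u = (5 - 1*2)/2 = (5 - 2)/2 = (½)*3 = 3/2 ≈ 1.5000)
A(M, X) = -2*M (A(M, X) = (2*M)*(-1) = -2*M)
(u*A(x, 3))*37 = (3*(-2*(-5))/2)*37 = ((3/2)*10)*37 = 15*37 = 555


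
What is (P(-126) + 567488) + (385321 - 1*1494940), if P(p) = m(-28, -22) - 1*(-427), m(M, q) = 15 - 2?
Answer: -541691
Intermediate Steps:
m(M, q) = 13
P(p) = 440 (P(p) = 13 - 1*(-427) = 13 + 427 = 440)
(P(-126) + 567488) + (385321 - 1*1494940) = (440 + 567488) + (385321 - 1*1494940) = 567928 + (385321 - 1494940) = 567928 - 1109619 = -541691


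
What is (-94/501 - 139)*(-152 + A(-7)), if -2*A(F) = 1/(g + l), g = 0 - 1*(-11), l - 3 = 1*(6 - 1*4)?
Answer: 339251045/16032 ≈ 21161.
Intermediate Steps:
l = 5 (l = 3 + 1*(6 - 1*4) = 3 + 1*(6 - 4) = 3 + 1*2 = 3 + 2 = 5)
g = 11 (g = 0 + 11 = 11)
A(F) = -1/32 (A(F) = -1/(2*(11 + 5)) = -½/16 = -½*1/16 = -1/32)
(-94/501 - 139)*(-152 + A(-7)) = (-94/501 - 139)*(-152 - 1/32) = (-94*1/501 - 139)*(-4865/32) = (-94/501 - 139)*(-4865/32) = -69733/501*(-4865/32) = 339251045/16032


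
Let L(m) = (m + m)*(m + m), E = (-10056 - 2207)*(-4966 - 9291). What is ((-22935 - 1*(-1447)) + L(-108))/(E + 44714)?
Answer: 25168/174878305 ≈ 0.00014392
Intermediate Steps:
E = 174833591 (E = -12263*(-14257) = 174833591)
L(m) = 4*m**2 (L(m) = (2*m)*(2*m) = 4*m**2)
((-22935 - 1*(-1447)) + L(-108))/(E + 44714) = ((-22935 - 1*(-1447)) + 4*(-108)**2)/(174833591 + 44714) = ((-22935 + 1447) + 4*11664)/174878305 = (-21488 + 46656)*(1/174878305) = 25168*(1/174878305) = 25168/174878305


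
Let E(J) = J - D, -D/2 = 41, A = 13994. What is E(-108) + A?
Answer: 13968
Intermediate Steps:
D = -82 (D = -2*41 = -82)
E(J) = 82 + J (E(J) = J - 1*(-82) = J + 82 = 82 + J)
E(-108) + A = (82 - 108) + 13994 = -26 + 13994 = 13968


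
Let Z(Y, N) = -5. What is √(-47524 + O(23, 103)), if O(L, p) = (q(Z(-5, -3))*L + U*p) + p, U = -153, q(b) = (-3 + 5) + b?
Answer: I*√63249 ≈ 251.49*I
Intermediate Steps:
q(b) = 2 + b
O(L, p) = -152*p - 3*L (O(L, p) = ((2 - 5)*L - 153*p) + p = (-3*L - 153*p) + p = (-153*p - 3*L) + p = -152*p - 3*L)
√(-47524 + O(23, 103)) = √(-47524 + (-152*103 - 3*23)) = √(-47524 + (-15656 - 69)) = √(-47524 - 15725) = √(-63249) = I*√63249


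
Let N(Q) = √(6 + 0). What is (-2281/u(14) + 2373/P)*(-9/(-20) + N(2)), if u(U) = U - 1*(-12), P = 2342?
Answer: -11880909/304460 - 1320101*√6/15223 ≈ -251.44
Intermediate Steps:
u(U) = 12 + U (u(U) = U + 12 = 12 + U)
N(Q) = √6
(-2281/u(14) + 2373/P)*(-9/(-20) + N(2)) = (-2281/(12 + 14) + 2373/2342)*(-9/(-20) + √6) = (-2281/26 + 2373*(1/2342))*(-9*(-1/20) + √6) = (-2281*1/26 + 2373/2342)*(9/20 + √6) = (-2281/26 + 2373/2342)*(9/20 + √6) = -1320101*(9/20 + √6)/15223 = -11880909/304460 - 1320101*√6/15223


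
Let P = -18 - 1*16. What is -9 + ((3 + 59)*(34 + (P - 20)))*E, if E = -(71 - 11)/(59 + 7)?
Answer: 12301/11 ≈ 1118.3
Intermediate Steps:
P = -34 (P = -18 - 16 = -34)
E = -10/11 (E = -60/66 = -1*10/11 = -10/11 ≈ -0.90909)
-9 + ((3 + 59)*(34 + (P - 20)))*E = -9 + ((3 + 59)*(34 + (-34 - 20)))*(-10/11) = -9 + (62*(34 - 54))*(-10/11) = -9 + (62*(-20))*(-10/11) = -9 - 1240*(-10/11) = -9 + 12400/11 = 12301/11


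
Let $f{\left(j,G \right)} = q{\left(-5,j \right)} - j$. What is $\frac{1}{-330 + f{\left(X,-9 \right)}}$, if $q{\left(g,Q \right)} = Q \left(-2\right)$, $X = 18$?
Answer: $- \frac{1}{384} \approx -0.0026042$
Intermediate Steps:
$q{\left(g,Q \right)} = - 2 Q$
$f{\left(j,G \right)} = - 3 j$ ($f{\left(j,G \right)} = - 2 j - j = - 3 j$)
$\frac{1}{-330 + f{\left(X,-9 \right)}} = \frac{1}{-330 - 54} = \frac{1}{-384} = - \frac{1}{384}$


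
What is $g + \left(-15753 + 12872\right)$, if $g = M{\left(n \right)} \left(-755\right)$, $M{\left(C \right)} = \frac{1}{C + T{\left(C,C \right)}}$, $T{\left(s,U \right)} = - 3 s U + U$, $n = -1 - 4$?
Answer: $- \frac{48826}{17} \approx -2872.1$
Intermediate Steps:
$n = -5$
$T{\left(s,U \right)} = U - 3 U s$ ($T{\left(s,U \right)} = - 3 U s + U = U - 3 U s$)
$M{\left(C \right)} = \frac{1}{C + C \left(1 - 3 C\right)}$
$g = \frac{151}{17}$ ($g = - \frac{1}{\left(-5\right) \left(-2 + 3 \left(-5\right)\right)} \left(-755\right) = \left(-1\right) \left(- \frac{1}{5}\right) \frac{1}{-2 - 15} \left(-755\right) = \left(-1\right) \left(- \frac{1}{5}\right) \frac{1}{-17} \left(-755\right) = \left(-1\right) \left(- \frac{1}{5}\right) \left(- \frac{1}{17}\right) \left(-755\right) = \left(- \frac{1}{85}\right) \left(-755\right) = \frac{151}{17} \approx 8.8824$)
$g + \left(-15753 + 12872\right) = \frac{151}{17} + \left(-15753 + 12872\right) = \frac{151}{17} - 2881 = - \frac{48826}{17}$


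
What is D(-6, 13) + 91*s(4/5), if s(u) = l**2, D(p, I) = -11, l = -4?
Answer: 1445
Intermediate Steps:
s(u) = 16 (s(u) = (-4)**2 = 16)
D(-6, 13) + 91*s(4/5) = -11 + 91*16 = -11 + 1456 = 1445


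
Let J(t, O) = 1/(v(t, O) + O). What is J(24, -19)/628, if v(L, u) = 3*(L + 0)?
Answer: 1/33284 ≈ 3.0044e-5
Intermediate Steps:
v(L, u) = 3*L
J(t, O) = 1/(O + 3*t) (J(t, O) = 1/(3*t + O) = 1/(O + 3*t))
J(24, -19)/628 = 1/((-19 + 3*24)*628) = (1/628)/(-19 + 72) = (1/628)/53 = (1/53)*(1/628) = 1/33284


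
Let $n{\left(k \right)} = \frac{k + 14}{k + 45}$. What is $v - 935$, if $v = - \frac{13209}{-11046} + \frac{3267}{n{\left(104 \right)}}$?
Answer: $\frac{49522125}{15517} \approx 3191.5$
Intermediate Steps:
$n{\left(k \right)} = \frac{14 + k}{45 + k}$
$v = \frac{64030520}{15517}$ ($v = - \frac{13209}{-11046} + \frac{3267}{\frac{1}{45 + 104} \left(14 + 104\right)} = \left(-13209\right) \left(- \frac{1}{11046}\right) + \frac{3267}{\frac{1}{149} \cdot 118} = \frac{629}{526} + \frac{3267}{\frac{1}{149} \cdot 118} = \frac{629}{526} + \frac{3267}{\frac{118}{149}} = \frac{629}{526} + 3267 \cdot \frac{149}{118} = \frac{629}{526} + \frac{486783}{118} = \frac{64030520}{15517} \approx 4126.5$)
$v - 935 = \frac{64030520}{15517} - 935 = \frac{49522125}{15517}$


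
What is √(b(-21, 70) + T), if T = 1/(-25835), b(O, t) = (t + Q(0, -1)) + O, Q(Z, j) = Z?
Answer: √32704888190/25835 ≈ 7.0000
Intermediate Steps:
b(O, t) = O + t (b(O, t) = (t + 0) + O = t + O = O + t)
T = -1/25835 ≈ -3.8707e-5
√(b(-21, 70) + T) = √((-21 + 70) - 1/25835) = √(49 - 1/25835) = √(1265914/25835) = √32704888190/25835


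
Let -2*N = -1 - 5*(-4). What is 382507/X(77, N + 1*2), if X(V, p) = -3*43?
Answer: -382507/129 ≈ -2965.2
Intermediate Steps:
N = -19/2 (N = -(-1 - 5*(-4))/2 = -(-1 + 20)/2 = -½*19 = -19/2 ≈ -9.5000)
X(V, p) = -129
382507/X(77, N + 1*2) = 382507/(-129) = 382507*(-1/129) = -382507/129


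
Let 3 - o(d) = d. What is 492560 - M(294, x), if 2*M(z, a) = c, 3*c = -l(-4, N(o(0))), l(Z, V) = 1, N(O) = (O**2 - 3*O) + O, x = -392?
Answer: 2955361/6 ≈ 4.9256e+5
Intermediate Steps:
o(d) = 3 - d
N(O) = O**2 - 2*O
c = -1/3 (c = (-1*1)/3 = (1/3)*(-1) = -1/3 ≈ -0.33333)
M(z, a) = -1/6 (M(z, a) = (1/2)*(-1/3) = -1/6)
492560 - M(294, x) = 492560 - 1*(-1/6) = 492560 + 1/6 = 2955361/6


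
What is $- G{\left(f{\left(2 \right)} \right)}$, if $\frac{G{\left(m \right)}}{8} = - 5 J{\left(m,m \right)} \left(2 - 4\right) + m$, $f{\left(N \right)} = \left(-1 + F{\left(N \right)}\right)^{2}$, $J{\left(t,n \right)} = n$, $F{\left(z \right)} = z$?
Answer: $-88$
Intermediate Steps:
$f{\left(N \right)} = \left(-1 + N\right)^{2}$
$G{\left(m \right)} = 88 m$ ($G{\left(m \right)} = 8 \left(- 5 m \left(2 - 4\right) + m\right) = 8 \left(- 5 m \left(-2\right) + m\right) = 8 \left(- 5 \left(- 2 m\right) + m\right) = 8 \left(10 m + m\right) = 8 \cdot 11 m = 88 m$)
$- G{\left(f{\left(2 \right)} \right)} = - 88 \left(-1 + 2\right)^{2} = - 88 \cdot 1^{2} = - 88 \cdot 1 = \left(-1\right) 88 = -88$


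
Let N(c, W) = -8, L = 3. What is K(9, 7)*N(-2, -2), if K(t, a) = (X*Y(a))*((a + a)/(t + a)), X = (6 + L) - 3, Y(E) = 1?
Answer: -42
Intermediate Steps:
X = 6 (X = (6 + 3) - 3 = 9 - 3 = 6)
K(t, a) = 12*a/(a + t) (K(t, a) = (6*1)*((a + a)/(t + a)) = 6*((2*a)/(a + t)) = 6*(2*a/(a + t)) = 12*a/(a + t))
K(9, 7)*N(-2, -2) = (12*7/(7 + 9))*(-8) = (12*7/16)*(-8) = (12*7*(1/16))*(-8) = (21/4)*(-8) = -42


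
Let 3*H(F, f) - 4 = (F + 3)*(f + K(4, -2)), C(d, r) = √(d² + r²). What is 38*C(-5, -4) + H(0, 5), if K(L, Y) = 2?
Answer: 25/3 + 38*√41 ≈ 251.65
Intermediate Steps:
H(F, f) = 4/3 + (2 + f)*(3 + F)/3 (H(F, f) = 4/3 + ((F + 3)*(f + 2))/3 = 4/3 + ((3 + F)*(2 + f))/3 = 4/3 + ((2 + f)*(3 + F))/3 = 4/3 + (2 + f)*(3 + F)/3)
38*C(-5, -4) + H(0, 5) = 38*√((-5)² + (-4)²) + (10/3 + 5 + (⅔)*0 + (⅓)*0*5) = 38*√(25 + 16) + (10/3 + 5 + 0 + 0) = 38*√41 + 25/3 = 25/3 + 38*√41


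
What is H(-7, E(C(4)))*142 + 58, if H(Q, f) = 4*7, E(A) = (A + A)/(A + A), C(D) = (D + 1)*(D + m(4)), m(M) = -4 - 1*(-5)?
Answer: 4034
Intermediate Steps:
m(M) = 1 (m(M) = -4 + 5 = 1)
C(D) = (1 + D)² (C(D) = (D + 1)*(D + 1) = (1 + D)*(1 + D) = (1 + D)²)
E(A) = 1 (E(A) = (2*A)/((2*A)) = (2*A)*(1/(2*A)) = 1)
H(Q, f) = 28
H(-7, E(C(4)))*142 + 58 = 28*142 + 58 = 3976 + 58 = 4034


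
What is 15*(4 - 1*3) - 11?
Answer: 4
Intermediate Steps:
15*(4 - 1*3) - 11 = 15*(4 - 3) - 11 = 15*1 - 11 = 15 - 11 = 4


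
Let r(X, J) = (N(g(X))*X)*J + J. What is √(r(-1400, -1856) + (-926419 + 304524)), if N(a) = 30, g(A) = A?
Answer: √77328249 ≈ 8793.6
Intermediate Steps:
r(X, J) = J + 30*J*X (r(X, J) = (30*X)*J + J = 30*J*X + J = J + 30*J*X)
√(r(-1400, -1856) + (-926419 + 304524)) = √(-1856*(1 + 30*(-1400)) + (-926419 + 304524)) = √(-1856*(1 - 42000) - 621895) = √(-1856*(-41999) - 621895) = √(77950144 - 621895) = √77328249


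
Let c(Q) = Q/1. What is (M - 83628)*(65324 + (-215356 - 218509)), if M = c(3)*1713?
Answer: 28926414549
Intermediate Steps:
c(Q) = Q (c(Q) = Q*1 = Q)
M = 5139 (M = 3*1713 = 5139)
(M - 83628)*(65324 + (-215356 - 218509)) = (5139 - 83628)*(65324 + (-215356 - 218509)) = -78489*(65324 - 433865) = -78489*(-368541) = 28926414549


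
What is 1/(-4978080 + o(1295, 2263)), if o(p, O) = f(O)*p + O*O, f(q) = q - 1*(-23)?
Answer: 1/3103459 ≈ 3.2222e-7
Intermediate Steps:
f(q) = 23 + q (f(q) = q + 23 = 23 + q)
o(p, O) = O² + p*(23 + O) (o(p, O) = (23 + O)*p + O*O = p*(23 + O) + O² = O² + p*(23 + O))
1/(-4978080 + o(1295, 2263)) = 1/(-4978080 + (2263² + 1295*(23 + 2263))) = 1/(-4978080 + (5121169 + 1295*2286)) = 1/(-4978080 + (5121169 + 2960370)) = 1/(-4978080 + 8081539) = 1/3103459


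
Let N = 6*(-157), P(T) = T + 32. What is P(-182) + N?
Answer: -1092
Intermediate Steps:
P(T) = 32 + T
N = -942
P(-182) + N = (32 - 182) - 942 = -150 - 942 = -1092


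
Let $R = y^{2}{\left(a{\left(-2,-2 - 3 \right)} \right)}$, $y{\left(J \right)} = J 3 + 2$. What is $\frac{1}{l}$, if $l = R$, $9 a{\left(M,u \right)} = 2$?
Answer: $\frac{9}{64} \approx 0.14063$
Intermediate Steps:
$a{\left(M,u \right)} = \frac{2}{9}$ ($a{\left(M,u \right)} = \frac{1}{9} \cdot 2 = \frac{2}{9}$)
$y{\left(J \right)} = 2 + 3 J$ ($y{\left(J \right)} = 3 J + 2 = 2 + 3 J$)
$R = \frac{64}{9}$ ($R = \left(2 + 3 \cdot \frac{2}{9}\right)^{2} = \left(2 + \frac{2}{3}\right)^{2} = \left(\frac{8}{3}\right)^{2} = \frac{64}{9} \approx 7.1111$)
$l = \frac{64}{9} \approx 7.1111$
$\frac{1}{l} = \frac{1}{\frac{64}{9}} = \frac{9}{64}$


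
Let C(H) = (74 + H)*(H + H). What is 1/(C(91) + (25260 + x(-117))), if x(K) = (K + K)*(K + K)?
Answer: 1/110046 ≈ 9.0871e-6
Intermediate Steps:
x(K) = 4*K² (x(K) = (2*K)*(2*K) = 4*K²)
C(H) = 2*H*(74 + H) (C(H) = (74 + H)*(2*H) = 2*H*(74 + H))
1/(C(91) + (25260 + x(-117))) = 1/(2*91*(74 + 91) + (25260 + 4*(-117)²)) = 1/(2*91*165 + (25260 + 4*13689)) = 1/(30030 + (25260 + 54756)) = 1/(30030 + 80016) = 1/110046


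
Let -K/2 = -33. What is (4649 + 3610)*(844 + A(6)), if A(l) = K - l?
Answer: 7466136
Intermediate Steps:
K = 66 (K = -2*(-33) = 66)
A(l) = 66 - l
(4649 + 3610)*(844 + A(6)) = (4649 + 3610)*(844 + (66 - 1*6)) = 8259*(844 + (66 - 6)) = 8259*(844 + 60) = 8259*904 = 7466136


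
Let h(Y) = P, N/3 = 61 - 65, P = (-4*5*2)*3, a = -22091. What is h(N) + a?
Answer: -22211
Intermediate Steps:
P = -120 (P = -20*2*3 = -40*3 = -120)
N = -12 (N = 3*(61 - 65) = 3*(-4) = -12)
h(Y) = -120
h(N) + a = -120 - 22091 = -22211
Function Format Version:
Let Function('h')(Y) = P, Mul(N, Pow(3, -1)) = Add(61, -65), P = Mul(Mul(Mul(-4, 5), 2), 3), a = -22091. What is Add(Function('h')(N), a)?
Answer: -22211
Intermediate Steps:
P = -120 (P = Mul(Mul(-20, 2), 3) = Mul(-40, 3) = -120)
N = -12 (N = Mul(3, Add(61, -65)) = Mul(3, -4) = -12)
Function('h')(Y) = -120
Add(Function('h')(N), a) = Add(-120, -22091) = -22211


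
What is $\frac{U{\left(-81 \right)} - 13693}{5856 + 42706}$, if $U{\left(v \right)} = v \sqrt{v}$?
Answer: $- \frac{13693}{48562} - \frac{729 i}{48562} \approx -0.28197 - 0.015012 i$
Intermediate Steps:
$U{\left(v \right)} = v^{\frac{3}{2}}$
$\frac{U{\left(-81 \right)} - 13693}{5856 + 42706} = \frac{\left(-81\right)^{\frac{3}{2}} - 13693}{5856 + 42706} = \frac{- 729 i - 13693}{48562} = \left(-13693 - 729 i\right) \frac{1}{48562} = - \frac{13693}{48562} - \frac{729 i}{48562}$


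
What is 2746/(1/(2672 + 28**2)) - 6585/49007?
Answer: 465085048647/49007 ≈ 9.4902e+6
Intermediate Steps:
2746/(1/(2672 + 28**2)) - 6585/49007 = 2746/(1/(2672 + 784)) - 6585*1/49007 = 2746/(1/3456) - 6585/49007 = 2746*3456 - 6585/49007 = 9490176 - 6585/49007 = 465085048647/49007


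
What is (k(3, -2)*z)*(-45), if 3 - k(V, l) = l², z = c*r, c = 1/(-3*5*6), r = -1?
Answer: ½ ≈ 0.50000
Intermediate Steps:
c = -1/90 (c = 1/(-15*6) = 1/(-90) = -1/90 ≈ -0.011111)
z = 1/90 (z = -1/90*(-1) = 1/90 ≈ 0.011111)
k(V, l) = 3 - l²
(k(3, -2)*z)*(-45) = ((3 - 1*(-2)²)*(1/90))*(-45) = ((3 - 1*4)*(1/90))*(-45) = ((3 - 4)*(1/90))*(-45) = -1*1/90*(-45) = -1/90*(-45) = ½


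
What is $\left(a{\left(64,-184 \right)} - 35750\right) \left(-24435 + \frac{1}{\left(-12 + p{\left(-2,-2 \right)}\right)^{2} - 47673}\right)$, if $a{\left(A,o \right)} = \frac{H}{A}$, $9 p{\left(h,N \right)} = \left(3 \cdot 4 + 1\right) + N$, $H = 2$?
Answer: $\frac{107680234425062679}{123267328} \approx 8.7355 \cdot 10^{8}$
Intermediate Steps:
$p{\left(h,N \right)} = \frac{13}{9} + \frac{N}{9}$ ($p{\left(h,N \right)} = \frac{\left(3 \cdot 4 + 1\right) + N}{9} = \frac{\left(12 + 1\right) + N}{9} = \frac{13 + N}{9} = \frac{13}{9} + \frac{N}{9}$)
$a{\left(A,o \right)} = \frac{2}{A}$
$\left(a{\left(64,-184 \right)} - 35750\right) \left(-24435 + \frac{1}{\left(-12 + p{\left(-2,-2 \right)}\right)^{2} - 47673}\right) = \left(\frac{2}{64} - 35750\right) \left(-24435 + \frac{1}{\left(-12 + \left(\frac{13}{9} + \frac{1}{9} \left(-2\right)\right)\right)^{2} - 47673}\right) = \left(2 \cdot \frac{1}{64} - 35750\right) \left(-24435 + \frac{1}{\left(-12 + \left(\frac{13}{9} - \frac{2}{9}\right)\right)^{2} - 47673}\right) = \left(\frac{1}{32} - 35750\right) \left(-24435 + \frac{1}{\left(-12 + \frac{11}{9}\right)^{2} - 47673}\right) = - \frac{1143999 \left(-24435 + \frac{1}{\left(- \frac{97}{9}\right)^{2} - 47673}\right)}{32} = - \frac{1143999 \left(-24435 + \frac{1}{\frac{9409}{81} - 47673}\right)}{32} = - \frac{1143999 \left(-24435 + \frac{1}{- \frac{3852104}{81}}\right)}{32} = - \frac{1143999 \left(-24435 - \frac{81}{3852104}\right)}{32} = \left(- \frac{1143999}{32}\right) \left(- \frac{94126161321}{3852104}\right) = \frac{107680234425062679}{123267328}$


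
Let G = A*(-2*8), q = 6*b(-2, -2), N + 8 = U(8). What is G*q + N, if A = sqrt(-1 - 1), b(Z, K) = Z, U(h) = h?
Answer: 192*I*sqrt(2) ≈ 271.53*I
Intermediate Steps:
N = 0 (N = -8 + 8 = 0)
q = -12 (q = 6*(-2) = -12)
A = I*sqrt(2) (A = sqrt(-2) = I*sqrt(2) ≈ 1.4142*I)
G = -16*I*sqrt(2) (G = (I*sqrt(2))*(-2*8) = (I*sqrt(2))*(-16) = -16*I*sqrt(2) ≈ -22.627*I)
G*q + N = -16*I*sqrt(2)*(-12) + 0 = 192*I*sqrt(2) + 0 = 192*I*sqrt(2)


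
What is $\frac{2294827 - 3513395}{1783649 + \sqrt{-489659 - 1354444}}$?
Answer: $- \frac{271687199329}{397675699913} + \frac{152321 i \sqrt{1844103}}{397675699913} \approx -0.68319 + 0.00052014 i$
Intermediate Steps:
$\frac{2294827 - 3513395}{1783649 + \sqrt{-489659 - 1354444}} = - \frac{1218568}{1783649 + \sqrt{-1844103}} = - \frac{1218568}{1783649 + i \sqrt{1844103}}$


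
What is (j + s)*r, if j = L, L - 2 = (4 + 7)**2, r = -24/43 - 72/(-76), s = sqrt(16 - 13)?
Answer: 39114/817 + 318*sqrt(3)/817 ≈ 48.549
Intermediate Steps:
s = sqrt(3) ≈ 1.7320
r = 318/817 (r = -24*1/43 - 72*(-1/76) = -24/43 + 18/19 = 318/817 ≈ 0.38923)
L = 123 (L = 2 + (4 + 7)**2 = 2 + 11**2 = 2 + 121 = 123)
j = 123
(j + s)*r = (123 + sqrt(3))*(318/817) = 39114/817 + 318*sqrt(3)/817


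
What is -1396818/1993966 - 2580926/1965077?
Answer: -3945566808751/1959148362691 ≈ -2.0139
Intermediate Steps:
-1396818/1993966 - 2580926/1965077 = -1396818*1/1993966 - 2580926*1/1965077 = -698409/996983 - 2580926/1965077 = -3945566808751/1959148362691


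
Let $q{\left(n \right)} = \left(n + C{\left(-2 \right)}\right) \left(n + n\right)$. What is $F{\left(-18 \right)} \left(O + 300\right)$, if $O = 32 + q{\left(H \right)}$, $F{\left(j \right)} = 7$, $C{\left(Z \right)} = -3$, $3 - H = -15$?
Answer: $6104$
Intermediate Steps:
$H = 18$ ($H = 3 - -15 = 3 + 15 = 18$)
$q{\left(n \right)} = 2 n \left(-3 + n\right)$ ($q{\left(n \right)} = \left(n - 3\right) \left(n + n\right) = \left(-3 + n\right) 2 n = 2 n \left(-3 + n\right)$)
$O = 572$ ($O = 32 + 2 \cdot 18 \left(-3 + 18\right) = 32 + 2 \cdot 18 \cdot 15 = 32 + 540 = 572$)
$F{\left(-18 \right)} \left(O + 300\right) = 7 \left(572 + 300\right) = 7 \cdot 872 = 6104$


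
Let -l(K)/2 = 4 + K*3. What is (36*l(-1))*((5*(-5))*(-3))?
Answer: -5400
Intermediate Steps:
l(K) = -8 - 6*K (l(K) = -2*(4 + K*3) = -2*(4 + 3*K) = -8 - 6*K)
(36*l(-1))*((5*(-5))*(-3)) = (36*(-8 - 6*(-1)))*((5*(-5))*(-3)) = (36*(-8 + 6))*(-25*(-3)) = (36*(-2))*75 = -72*75 = -5400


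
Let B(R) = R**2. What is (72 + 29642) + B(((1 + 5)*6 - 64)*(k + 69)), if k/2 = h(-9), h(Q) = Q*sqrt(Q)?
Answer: 1476194 - 5842368*I ≈ 1.4762e+6 - 5.8424e+6*I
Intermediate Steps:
h(Q) = Q**(3/2)
k = -54*I (k = 2*(-9)**(3/2) = 2*(-27*I) = -54*I ≈ -54.0*I)
(72 + 29642) + B(((1 + 5)*6 - 64)*(k + 69)) = (72 + 29642) + (((1 + 5)*6 - 64)*(-54*I + 69))**2 = 29714 + ((6*6 - 64)*(69 - 54*I))**2 = 29714 + ((36 - 64)*(69 - 54*I))**2 = 29714 + (-28*(69 - 54*I))**2 = 29714 + (-1932 + 1512*I)**2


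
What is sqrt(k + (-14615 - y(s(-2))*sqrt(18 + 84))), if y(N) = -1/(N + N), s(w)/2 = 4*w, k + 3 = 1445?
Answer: sqrt(-843072 - 2*sqrt(102))/8 ≈ 114.78*I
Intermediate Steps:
k = 1442 (k = -3 + 1445 = 1442)
s(w) = 8*w (s(w) = 2*(4*w) = 8*w)
y(N) = -1/(2*N)
sqrt(k + (-14615 - y(s(-2))*sqrt(18 + 84))) = sqrt(1442 + (-14615 - (-1/(2*(8*(-2))))*sqrt(18 + 84))) = sqrt(1442 + (-14615 - (-1/2/(-16))*sqrt(102))) = sqrt(1442 + (-14615 - (-1/2*(-1/16))*sqrt(102))) = sqrt(1442 + (-14615 - sqrt(102)/32)) = sqrt(-13173 - sqrt(102)/32)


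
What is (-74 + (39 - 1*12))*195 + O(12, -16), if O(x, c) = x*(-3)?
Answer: -9201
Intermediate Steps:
O(x, c) = -3*x
(-74 + (39 - 1*12))*195 + O(12, -16) = (-74 + (39 - 1*12))*195 - 3*12 = (-74 + (39 - 12))*195 - 36 = (-74 + 27)*195 - 36 = -47*195 - 36 = -9165 - 36 = -9201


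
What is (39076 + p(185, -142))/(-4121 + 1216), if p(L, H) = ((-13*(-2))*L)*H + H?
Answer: 644086/2905 ≈ 221.72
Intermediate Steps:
p(L, H) = H + 26*H*L (p(L, H) = (26*L)*H + H = 26*H*L + H = H + 26*H*L)
(39076 + p(185, -142))/(-4121 + 1216) = (39076 - 142*(1 + 26*185))/(-4121 + 1216) = (39076 - 142*(1 + 4810))/(-2905) = (39076 - 142*4811)*(-1/2905) = (39076 - 683162)*(-1/2905) = -644086*(-1/2905) = 644086/2905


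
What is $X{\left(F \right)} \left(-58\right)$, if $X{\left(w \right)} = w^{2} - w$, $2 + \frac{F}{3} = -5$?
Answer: $-26796$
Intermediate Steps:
$F = -21$ ($F = -6 + 3 \left(-5\right) = -6 - 15 = -21$)
$X{\left(F \right)} \left(-58\right) = - 21 \left(-1 - 21\right) \left(-58\right) = \left(-21\right) \left(-22\right) \left(-58\right) = 462 \left(-58\right) = -26796$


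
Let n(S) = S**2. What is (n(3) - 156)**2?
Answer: 21609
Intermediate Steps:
(n(3) - 156)**2 = (3**2 - 156)**2 = (9 - 156)**2 = (-147)**2 = 21609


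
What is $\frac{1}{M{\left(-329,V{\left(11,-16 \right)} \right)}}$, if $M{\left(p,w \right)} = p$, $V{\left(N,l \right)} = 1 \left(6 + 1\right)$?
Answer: $- \frac{1}{329} \approx -0.0030395$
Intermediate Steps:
$V{\left(N,l \right)} = 7$ ($V{\left(N,l \right)} = 1 \cdot 7 = 7$)
$\frac{1}{M{\left(-329,V{\left(11,-16 \right)} \right)}} = \frac{1}{-329} = - \frac{1}{329}$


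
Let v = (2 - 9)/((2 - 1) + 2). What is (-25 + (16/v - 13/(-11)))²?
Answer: 5579044/5929 ≈ 940.98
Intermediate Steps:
v = -7/3 (v = -7/(1 + 2) = -7/3 ≈ -2.3333)
(-25 + (16/v - 13/(-11)))² = (-25 + (16/(-7/3) - 13/(-11)))² = (-25 + (16*(-3/7) - 13*(-1/11)))² = (-25 + (-48/7 + 13/11))² = (-25 - 437/77)² = (-2362/77)² = 5579044/5929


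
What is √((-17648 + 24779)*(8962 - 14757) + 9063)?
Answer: I*√41315082 ≈ 6427.7*I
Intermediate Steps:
√((-17648 + 24779)*(8962 - 14757) + 9063) = √(7131*(-5795) + 9063) = √(-41324145 + 9063) = √(-41315082) = I*√41315082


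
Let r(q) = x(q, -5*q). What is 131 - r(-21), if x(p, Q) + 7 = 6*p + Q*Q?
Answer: -10761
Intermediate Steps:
x(p, Q) = -7 + Q**2 + 6*p (x(p, Q) = -7 + (6*p + Q*Q) = -7 + (6*p + Q**2) = -7 + (Q**2 + 6*p) = -7 + Q**2 + 6*p)
r(q) = -7 + 6*q + 25*q**2 (r(q) = -7 + (-5*q)**2 + 6*q = -7 + 25*q**2 + 6*q = -7 + 6*q + 25*q**2)
131 - r(-21) = 131 - (-7 + 6*(-21) + 25*(-21)**2) = 131 - (-7 - 126 + 25*441) = 131 - (-7 - 126 + 11025) = 131 - 1*10892 = 131 - 10892 = -10761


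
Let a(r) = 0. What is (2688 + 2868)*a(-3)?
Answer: 0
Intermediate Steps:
(2688 + 2868)*a(-3) = (2688 + 2868)*0 = 5556*0 = 0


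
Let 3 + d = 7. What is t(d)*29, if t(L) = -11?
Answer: -319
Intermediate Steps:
d = 4 (d = -3 + 7 = 4)
t(d)*29 = -11*29 = -319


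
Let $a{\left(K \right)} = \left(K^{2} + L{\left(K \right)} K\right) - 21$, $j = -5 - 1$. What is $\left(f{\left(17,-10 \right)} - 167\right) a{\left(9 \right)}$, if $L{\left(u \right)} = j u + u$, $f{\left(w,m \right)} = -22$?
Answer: $65205$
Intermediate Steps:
$j = -6$
$L{\left(u \right)} = - 5 u$ ($L{\left(u \right)} = - 6 u + u = - 5 u$)
$a{\left(K \right)} = -21 - 4 K^{2}$ ($a{\left(K \right)} = \left(K^{2} + - 5 K K\right) - 21 = \left(K^{2} - 5 K^{2}\right) - 21 = - 4 K^{2} - 21 = -21 - 4 K^{2}$)
$\left(f{\left(17,-10 \right)} - 167\right) a{\left(9 \right)} = \left(-22 - 167\right) \left(-21 - 4 \cdot 9^{2}\right) = - 189 \left(-21 - 324\right) = \left(-189\right) \left(-345\right) = 65205$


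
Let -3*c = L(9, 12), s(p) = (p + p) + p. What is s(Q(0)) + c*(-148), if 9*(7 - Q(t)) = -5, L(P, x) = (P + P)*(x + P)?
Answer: 56012/3 ≈ 18671.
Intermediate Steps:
L(P, x) = 2*P*(P + x) (L(P, x) = (2*P)*(P + x) = 2*P*(P + x))
Q(t) = 68/9 (Q(t) = 7 - ⅑*(-5) = 7 + 5/9 = 68/9)
s(p) = 3*p (s(p) = 2*p + p = 3*p)
c = -126 (c = -2*9*(9 + 12)/3 = -2*9*21/3 = -⅓*378 = -126)
s(Q(0)) + c*(-148) = 3*(68/9) - 126*(-148) = 68/3 + 18648 = 56012/3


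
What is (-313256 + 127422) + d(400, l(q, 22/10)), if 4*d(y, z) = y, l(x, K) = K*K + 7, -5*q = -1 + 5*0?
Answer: -185734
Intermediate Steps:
q = ⅕ (q = -(-1 + 5*0)/5 = -(-1 + 0)/5 = -⅕*(-1) = ⅕ ≈ 0.20000)
l(x, K) = 7 + K² (l(x, K) = K² + 7 = 7 + K²)
d(y, z) = y/4
(-313256 + 127422) + d(400, l(q, 22/10)) = (-313256 + 127422) + (¼)*400 = -185834 + 100 = -185734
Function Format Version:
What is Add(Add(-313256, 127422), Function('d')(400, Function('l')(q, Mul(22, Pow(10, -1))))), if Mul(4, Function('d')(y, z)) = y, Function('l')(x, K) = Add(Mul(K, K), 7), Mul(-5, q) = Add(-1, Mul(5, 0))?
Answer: -185734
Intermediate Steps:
q = Rational(1, 5) (q = Mul(Rational(-1, 5), Add(-1, Mul(5, 0))) = Mul(Rational(-1, 5), Add(-1, 0)) = Mul(Rational(-1, 5), -1) = Rational(1, 5) ≈ 0.20000)
Function('l')(x, K) = Add(7, Pow(K, 2)) (Function('l')(x, K) = Add(Pow(K, 2), 7) = Add(7, Pow(K, 2)))
Function('d')(y, z) = Mul(Rational(1, 4), y)
Add(Add(-313256, 127422), Function('d')(400, Function('l')(q, Mul(22, Pow(10, -1))))) = Add(Add(-313256, 127422), Mul(Rational(1, 4), 400)) = Add(-185834, 100) = -185734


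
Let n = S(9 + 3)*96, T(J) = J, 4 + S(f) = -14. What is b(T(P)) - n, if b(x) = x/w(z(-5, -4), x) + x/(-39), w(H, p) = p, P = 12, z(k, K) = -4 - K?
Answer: 22473/13 ≈ 1728.7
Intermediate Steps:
S(f) = -18 (S(f) = -4 - 14 = -18)
b(x) = 1 - x/39 (b(x) = x/x + x/(-39) = 1 + x*(-1/39) = 1 - x/39)
n = -1728 (n = -18*96 = -1728)
b(T(P)) - n = (1 - 1/39*12) - 1*(-1728) = (1 - 4/13) + 1728 = 9/13 + 1728 = 22473/13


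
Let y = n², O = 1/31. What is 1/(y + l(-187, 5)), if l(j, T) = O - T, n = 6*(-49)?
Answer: 31/2679362 ≈ 1.1570e-5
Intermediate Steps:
n = -294
O = 1/31 ≈ 0.032258
l(j, T) = 1/31 - T
y = 86436 (y = (-294)² = 86436)
1/(y + l(-187, 5)) = 1/(86436 + (1/31 - 1*5)) = 1/(86436 + (1/31 - 5)) = 1/(86436 - 154/31) = 1/(2679362/31) = 31/2679362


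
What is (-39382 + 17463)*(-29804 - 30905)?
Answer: 1330680571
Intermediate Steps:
(-39382 + 17463)*(-29804 - 30905) = -21919*(-60709) = 1330680571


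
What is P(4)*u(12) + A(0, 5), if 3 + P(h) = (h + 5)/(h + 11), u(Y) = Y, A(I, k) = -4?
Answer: -164/5 ≈ -32.800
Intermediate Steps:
P(h) = -3 + (5 + h)/(11 + h) (P(h) = -3 + (h + 5)/(h + 11) = -3 + (5 + h)/(11 + h))
P(4)*u(12) + A(0, 5) = (2*(-14 - 1*4)/(11 + 4))*12 - 4 = (2*(-14 - 4)/15)*12 - 4 = (2*(1/15)*(-18))*12 - 4 = -12/5*12 - 4 = -144/5 - 4 = -164/5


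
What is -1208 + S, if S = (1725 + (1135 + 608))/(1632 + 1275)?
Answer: -68788/57 ≈ -1206.8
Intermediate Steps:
S = 68/57 (S = (1725 + 1743)/2907 = 3468*(1/2907) = 68/57 ≈ 1.1930)
-1208 + S = -1208 + 68/57 = -68788/57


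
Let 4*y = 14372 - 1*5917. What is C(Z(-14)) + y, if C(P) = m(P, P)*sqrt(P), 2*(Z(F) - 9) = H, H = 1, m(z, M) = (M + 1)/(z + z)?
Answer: 8455/4 + 21*sqrt(38)/76 ≈ 2115.5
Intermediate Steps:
m(z, M) = (1 + M)/(2*z) (m(z, M) = (1 + M)/((2*z)) = (1 + M)*(1/(2*z)) = (1 + M)/(2*z))
Z(F) = 19/2 (Z(F) = 9 + (1/2)*1 = 9 + 1/2 = 19/2)
C(P) = (1 + P)/(2*sqrt(P)) (C(P) = ((1 + P)/(2*P))*sqrt(P) = (1 + P)/(2*sqrt(P)))
y = 8455/4 (y = (14372 - 1*5917)/4 = (14372 - 5917)/4 = (1/4)*8455 = 8455/4 ≈ 2113.8)
C(Z(-14)) + y = (1 + 19/2)/(2*sqrt(19/2)) + 8455/4 = (1/2)*(sqrt(38)/19)*(21/2) + 8455/4 = 21*sqrt(38)/76 + 8455/4 = 8455/4 + 21*sqrt(38)/76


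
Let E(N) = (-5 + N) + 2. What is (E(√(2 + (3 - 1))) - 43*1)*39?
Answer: -1716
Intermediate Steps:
E(N) = -3 + N
(E(√(2 + (3 - 1))) - 43*1)*39 = ((-3 + √(2 + (3 - 1))) - 43*1)*39 = ((-3 + √(2 + 2)) - 43)*39 = ((-3 + √4) - 43)*39 = ((-3 + 2) - 43)*39 = (-1 - 43)*39 = -44*39 = -1716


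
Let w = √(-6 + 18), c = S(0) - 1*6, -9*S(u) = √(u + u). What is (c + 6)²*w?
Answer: 0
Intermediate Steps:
S(u) = -√2*√u/9 (S(u) = -√(u + u)/9 = -√2*√u/9)
c = -6 (c = -√2*√0/9 - 1*6 = -⅑*√2*0 - 6 = 0 - 6 = -6)
w = 2*√3 (w = √12 = 2*√3 ≈ 3.4641)
(c + 6)²*w = (-6 + 6)²*(2*√3) = 0²*(2*√3) = 0*(2*√3) = 0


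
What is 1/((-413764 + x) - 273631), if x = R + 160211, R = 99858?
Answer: -1/427326 ≈ -2.3401e-6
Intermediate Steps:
x = 260069 (x = 99858 + 160211 = 260069)
1/((-413764 + x) - 273631) = 1/((-413764 + 260069) - 273631) = 1/(-153695 - 273631) = 1/(-427326) = -1/427326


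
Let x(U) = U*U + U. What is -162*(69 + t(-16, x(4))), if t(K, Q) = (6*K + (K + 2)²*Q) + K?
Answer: -628074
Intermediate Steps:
x(U) = U + U² (x(U) = U² + U = U + U²)
t(K, Q) = 7*K + Q*(2 + K)² (t(K, Q) = (6*K + (2 + K)²*Q) + K = (6*K + Q*(2 + K)²) + K = 7*K + Q*(2 + K)²)
-162*(69 + t(-16, x(4))) = -162*(69 + (7*(-16) + (4*(1 + 4))*(2 - 16)²)) = -162*(69 + (-112 + (4*5)*(-14)²)) = -162*(69 + (-112 + 20*196)) = -162*(69 + (-112 + 3920)) = -162*(69 + 3808) = -162*3877 = -628074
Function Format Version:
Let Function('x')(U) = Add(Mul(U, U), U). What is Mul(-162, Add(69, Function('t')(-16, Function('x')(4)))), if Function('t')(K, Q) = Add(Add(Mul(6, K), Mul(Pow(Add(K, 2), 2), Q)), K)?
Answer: -628074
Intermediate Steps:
Function('x')(U) = Add(U, Pow(U, 2)) (Function('x')(U) = Add(Pow(U, 2), U) = Add(U, Pow(U, 2)))
Function('t')(K, Q) = Add(Mul(7, K), Mul(Q, Pow(Add(2, K), 2))) (Function('t')(K, Q) = Add(Add(Mul(6, K), Mul(Pow(Add(2, K), 2), Q)), K) = Add(Add(Mul(6, K), Mul(Q, Pow(Add(2, K), 2))), K) = Add(Mul(7, K), Mul(Q, Pow(Add(2, K), 2))))
Mul(-162, Add(69, Function('t')(-16, Function('x')(4)))) = Mul(-162, Add(69, Add(Mul(7, -16), Mul(Mul(4, Add(1, 4)), Pow(Add(2, -16), 2))))) = Mul(-162, Add(69, Add(-112, Mul(Mul(4, 5), Pow(-14, 2))))) = Mul(-162, Add(69, Add(-112, Mul(20, 196)))) = Mul(-162, Add(69, Add(-112, 3920))) = Mul(-162, Add(69, 3808)) = Mul(-162, 3877) = -628074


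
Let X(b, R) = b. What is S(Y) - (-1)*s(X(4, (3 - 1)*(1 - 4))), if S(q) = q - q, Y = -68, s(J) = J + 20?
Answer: 24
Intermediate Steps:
s(J) = 20 + J
S(q) = 0
S(Y) - (-1)*s(X(4, (3 - 1)*(1 - 4))) = 0 - (-1)*(20 + 4) = 0 - (-1)*24 = 0 - 1*(-24) = 0 + 24 = 24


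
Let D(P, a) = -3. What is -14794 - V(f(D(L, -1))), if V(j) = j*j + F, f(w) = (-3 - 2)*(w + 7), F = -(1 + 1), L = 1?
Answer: -15192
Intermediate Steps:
F = -2 (F = -1*2 = -2)
f(w) = -35 - 5*w (f(w) = -5*(7 + w) = -35 - 5*w)
V(j) = -2 + j² (V(j) = j*j - 2 = j² - 2 = -2 + j²)
-14794 - V(f(D(L, -1))) = -14794 - (-2 + (-35 - 5*(-3))²) = -14794 - (-2 + (-35 + 15)²) = -14794 - (-2 + (-20)²) = -14794 - (-2 + 400) = -14794 - 1*398 = -14794 - 398 = -15192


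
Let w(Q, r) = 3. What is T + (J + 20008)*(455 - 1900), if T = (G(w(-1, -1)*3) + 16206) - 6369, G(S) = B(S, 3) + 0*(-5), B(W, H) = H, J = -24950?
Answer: 7151030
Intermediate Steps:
G(S) = 3 (G(S) = 3 + 0*(-5) = 3 + 0 = 3)
T = 9840 (T = (3 + 16206) - 6369 = 16209 - 6369 = 9840)
T + (J + 20008)*(455 - 1900) = 9840 + (-24950 + 20008)*(455 - 1900) = 9840 - 4942*(-1445) = 9840 + 7141190 = 7151030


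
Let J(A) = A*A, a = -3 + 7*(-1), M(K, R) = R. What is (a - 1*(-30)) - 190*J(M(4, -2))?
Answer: -740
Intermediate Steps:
a = -10 (a = -3 - 7 = -10)
J(A) = A²
(a - 1*(-30)) - 190*J(M(4, -2)) = (-10 - 1*(-30)) - 190*(-2)² = (-10 + 30) - 190*4 = 20 - 760 = -740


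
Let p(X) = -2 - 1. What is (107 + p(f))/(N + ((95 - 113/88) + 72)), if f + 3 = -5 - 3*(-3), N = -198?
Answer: -9152/2841 ≈ -3.2214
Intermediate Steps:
f = 1 (f = -3 + (-5 - 3*(-3)) = -3 + (-5 + 9) = -3 + 4 = 1)
p(X) = -3
(107 + p(f))/(N + ((95 - 113/88) + 72)) = (107 - 3)/(-198 + ((95 - 113/88) + 72)) = 104/(-198 + ((95 - 113*1/88) + 72)) = 104/(-198 + ((95 - 113/88) + 72)) = 104/(-198 + (8247/88 + 72)) = 104/(-198 + 14583/88) = 104/(-2841/88) = 104*(-88/2841) = -9152/2841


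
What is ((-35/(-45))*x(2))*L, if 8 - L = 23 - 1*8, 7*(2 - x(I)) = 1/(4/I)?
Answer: -21/2 ≈ -10.500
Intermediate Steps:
x(I) = 2 - I/28 (x(I) = 2 - I/4/7 = 2 - I/28)
L = -7 (L = 8 - (23 - 1*8) = 8 - (23 - 8) = 8 - 1*15 = 8 - 15 = -7)
((-35/(-45))*x(2))*L = ((-35/(-45))*(2 - 1/28*2))*(-7) = ((-35*(-1/45))*(2 - 1/14))*(-7) = ((7/9)*(27/14))*(-7) = (3/2)*(-7) = -21/2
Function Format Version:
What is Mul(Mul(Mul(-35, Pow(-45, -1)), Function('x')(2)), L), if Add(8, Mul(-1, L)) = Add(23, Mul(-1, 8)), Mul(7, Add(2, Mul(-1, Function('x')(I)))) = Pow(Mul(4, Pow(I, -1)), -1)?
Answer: Rational(-21, 2) ≈ -10.500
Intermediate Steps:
Function('x')(I) = Add(2, Mul(Rational(-1, 28), I)) (Function('x')(I) = Add(2, Mul(Rational(-1, 7), Pow(Mul(4, Pow(I, -1)), -1))) = Add(2, Mul(Rational(-1, 7), Mul(Rational(1, 4), I))) = Add(2, Mul(Rational(-1, 28), I)))
L = -7 (L = Add(8, Mul(-1, Add(23, Mul(-1, 8)))) = Add(8, Mul(-1, Add(23, -8))) = Add(8, Mul(-1, 15)) = Add(8, -15) = -7)
Mul(Mul(Mul(-35, Pow(-45, -1)), Function('x')(2)), L) = Mul(Mul(Mul(-35, Pow(-45, -1)), Add(2, Mul(Rational(-1, 28), 2))), -7) = Mul(Mul(Mul(-35, Rational(-1, 45)), Add(2, Rational(-1, 14))), -7) = Mul(Mul(Rational(7, 9), Rational(27, 14)), -7) = Mul(Rational(3, 2), -7) = Rational(-21, 2)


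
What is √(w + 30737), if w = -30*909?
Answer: √3467 ≈ 58.881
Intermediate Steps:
w = -27270
√(w + 30737) = √(-27270 + 30737) = √3467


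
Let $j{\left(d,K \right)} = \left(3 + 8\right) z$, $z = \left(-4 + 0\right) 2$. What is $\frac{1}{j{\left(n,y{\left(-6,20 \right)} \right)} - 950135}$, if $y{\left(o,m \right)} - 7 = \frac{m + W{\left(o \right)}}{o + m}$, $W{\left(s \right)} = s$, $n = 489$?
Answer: $- \frac{1}{950223} \approx -1.0524 \cdot 10^{-6}$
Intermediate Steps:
$y{\left(o,m \right)} = 8$ ($y{\left(o,m \right)} = 7 + \frac{m + o}{o + m} = 7 + \frac{m + o}{m + o} = 7 + 1 = 8$)
$z = -8$ ($z = \left(-4\right) 2 = -8$)
$j{\left(d,K \right)} = -88$ ($j{\left(d,K \right)} = \left(3 + 8\right) \left(-8\right) = 11 \left(-8\right) = -88$)
$\frac{1}{j{\left(n,y{\left(-6,20 \right)} \right)} - 950135} = \frac{1}{-88 - 950135} = \frac{1}{-950223} = - \frac{1}{950223}$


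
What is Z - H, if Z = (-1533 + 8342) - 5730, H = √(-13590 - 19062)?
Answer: 1079 - 6*I*√907 ≈ 1079.0 - 180.7*I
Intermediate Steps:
H = 6*I*√907 (H = √(-32652) = 6*I*√907 ≈ 180.7*I)
Z = 1079 (Z = 6809 - 5730 = 1079)
Z - H = 1079 - 6*I*√907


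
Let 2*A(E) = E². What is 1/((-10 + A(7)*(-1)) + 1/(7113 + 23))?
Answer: -7136/246191 ≈ -0.028986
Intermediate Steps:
A(E) = E²/2
1/((-10 + A(7)*(-1)) + 1/(7113 + 23)) = 1/((-10 + ((½)*7²)*(-1)) + 1/(7113 + 23)) = 1/((-10 + ((½)*49)*(-1)) + 1/7136) = 1/((-10 + (49/2)*(-1)) + 1/7136) = 1/((-10 - 49/2) + 1/7136) = 1/(-69/2 + 1/7136) = 1/(-246191/7136) = -7136/246191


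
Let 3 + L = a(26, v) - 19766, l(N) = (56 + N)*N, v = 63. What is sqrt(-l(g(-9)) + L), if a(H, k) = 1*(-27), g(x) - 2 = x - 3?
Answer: 2*I*sqrt(4834) ≈ 139.05*I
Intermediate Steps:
g(x) = -1 + x (g(x) = 2 + (x - 3) = 2 + (-3 + x) = -1 + x)
a(H, k) = -27
l(N) = N*(56 + N)
L = -19796 (L = -3 + (-27 - 19766) = -3 - 19793 = -19796)
sqrt(-l(g(-9)) + L) = sqrt(-(-1 - 9)*(56 + (-1 - 9)) - 19796) = sqrt(-(-10)*(56 - 10) - 19796) = sqrt(-(-10)*46 - 19796) = sqrt(-1*(-460) - 19796) = sqrt(460 - 19796) = sqrt(-19336) = 2*I*sqrt(4834)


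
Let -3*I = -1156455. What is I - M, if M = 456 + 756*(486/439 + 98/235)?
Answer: 39602649393/103165 ≈ 3.8388e+5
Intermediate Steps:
I = 385485 (I = -1/3*(-1156455) = 385485)
M = 165910632/103165 (M = 456 + 756*(486*(1/439) + 98*(1/235)) = 456 + 756*(486/439 + 98/235) = 456 + 756*(157232/103165) = 456 + 118867392/103165 = 165910632/103165 ≈ 1608.2)
I - M = 385485 - 1*165910632/103165 = 385485 - 165910632/103165 = 39602649393/103165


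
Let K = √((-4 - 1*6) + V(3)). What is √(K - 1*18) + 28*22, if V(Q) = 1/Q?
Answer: 616 + √(-162 + 3*I*√87)/3 ≈ 616.37 + 4.2583*I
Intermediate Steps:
K = I*√87/3 (K = √((-4 - 1*6) + 1/3) = √((-4 - 6) + ⅓) = √(-10 + ⅓) = √(-29/3) = I*√87/3 ≈ 3.1091*I)
√(K - 1*18) + 28*22 = √(I*√87/3 - 1*18) + 28*22 = √(I*√87/3 - 18) + 616 = √(-18 + I*√87/3) + 616 = 616 + √(-18 + I*√87/3)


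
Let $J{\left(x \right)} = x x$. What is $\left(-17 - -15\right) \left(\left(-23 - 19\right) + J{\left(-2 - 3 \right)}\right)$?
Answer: $34$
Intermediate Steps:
$J{\left(x \right)} = x^{2}$
$\left(-17 - -15\right) \left(\left(-23 - 19\right) + J{\left(-2 - 3 \right)}\right) = \left(-17 - -15\right) \left(\left(-23 - 19\right) + \left(-2 - 3\right)^{2}\right) = \left(-17 + 15\right) \left(-42 + \left(-2 - 3\right)^{2}\right) = - 2 \left(-42 + \left(-5\right)^{2}\right) = - 2 \left(-42 + 25\right) = \left(-2\right) \left(-17\right) = 34$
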